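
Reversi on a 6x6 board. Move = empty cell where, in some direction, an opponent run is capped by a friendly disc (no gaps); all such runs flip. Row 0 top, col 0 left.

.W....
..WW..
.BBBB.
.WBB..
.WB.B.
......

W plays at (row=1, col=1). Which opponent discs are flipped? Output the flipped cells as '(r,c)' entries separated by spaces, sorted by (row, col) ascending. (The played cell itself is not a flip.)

Dir NW: first cell '.' (not opp) -> no flip
Dir N: first cell 'W' (not opp) -> no flip
Dir NE: first cell '.' (not opp) -> no flip
Dir W: first cell '.' (not opp) -> no flip
Dir E: first cell 'W' (not opp) -> no flip
Dir SW: first cell '.' (not opp) -> no flip
Dir S: opp run (2,1) capped by W -> flip
Dir SE: opp run (2,2) (3,3) (4,4), next='.' -> no flip

Answer: (2,1)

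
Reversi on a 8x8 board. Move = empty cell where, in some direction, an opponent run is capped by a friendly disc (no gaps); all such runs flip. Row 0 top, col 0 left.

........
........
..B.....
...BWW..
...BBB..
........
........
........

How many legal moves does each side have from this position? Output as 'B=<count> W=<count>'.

Answer: B=5 W=6

Derivation:
-- B to move --
(2,3): flips 1 -> legal
(2,4): flips 1 -> legal
(2,5): flips 2 -> legal
(2,6): flips 1 -> legal
(3,6): flips 2 -> legal
(4,6): no bracket -> illegal
B mobility = 5
-- W to move --
(1,1): no bracket -> illegal
(1,2): no bracket -> illegal
(1,3): no bracket -> illegal
(2,1): no bracket -> illegal
(2,3): no bracket -> illegal
(2,4): no bracket -> illegal
(3,1): no bracket -> illegal
(3,2): flips 1 -> legal
(3,6): no bracket -> illegal
(4,2): no bracket -> illegal
(4,6): no bracket -> illegal
(5,2): flips 1 -> legal
(5,3): flips 1 -> legal
(5,4): flips 1 -> legal
(5,5): flips 1 -> legal
(5,6): flips 1 -> legal
W mobility = 6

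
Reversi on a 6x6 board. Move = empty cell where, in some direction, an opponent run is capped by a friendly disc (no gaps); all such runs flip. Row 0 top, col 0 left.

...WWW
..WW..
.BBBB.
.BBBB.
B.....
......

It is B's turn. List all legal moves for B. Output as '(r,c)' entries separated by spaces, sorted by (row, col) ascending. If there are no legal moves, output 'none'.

(0,1): flips 1 -> legal
(0,2): flips 2 -> legal
(1,1): no bracket -> illegal
(1,4): no bracket -> illegal
(1,5): no bracket -> illegal

Answer: (0,1) (0,2)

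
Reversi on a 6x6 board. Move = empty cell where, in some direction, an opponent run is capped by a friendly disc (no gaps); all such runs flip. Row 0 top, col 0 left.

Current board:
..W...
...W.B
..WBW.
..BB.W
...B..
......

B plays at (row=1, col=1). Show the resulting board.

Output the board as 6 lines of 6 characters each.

Answer: ..W...
.B.W.B
..BBW.
..BB.W
...B..
......

Derivation:
Place B at (1,1); scan 8 dirs for brackets.
Dir NW: first cell '.' (not opp) -> no flip
Dir N: first cell '.' (not opp) -> no flip
Dir NE: opp run (0,2), next=edge -> no flip
Dir W: first cell '.' (not opp) -> no flip
Dir E: first cell '.' (not opp) -> no flip
Dir SW: first cell '.' (not opp) -> no flip
Dir S: first cell '.' (not opp) -> no flip
Dir SE: opp run (2,2) capped by B -> flip
All flips: (2,2)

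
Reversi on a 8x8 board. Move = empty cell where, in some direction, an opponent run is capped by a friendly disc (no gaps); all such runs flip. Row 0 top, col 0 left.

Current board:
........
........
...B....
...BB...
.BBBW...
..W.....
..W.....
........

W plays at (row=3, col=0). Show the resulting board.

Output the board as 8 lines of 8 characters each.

Place W at (3,0); scan 8 dirs for brackets.
Dir NW: edge -> no flip
Dir N: first cell '.' (not opp) -> no flip
Dir NE: first cell '.' (not opp) -> no flip
Dir W: edge -> no flip
Dir E: first cell '.' (not opp) -> no flip
Dir SW: edge -> no flip
Dir S: first cell '.' (not opp) -> no flip
Dir SE: opp run (4,1) capped by W -> flip
All flips: (4,1)

Answer: ........
........
...B....
W..BB...
.WBBW...
..W.....
..W.....
........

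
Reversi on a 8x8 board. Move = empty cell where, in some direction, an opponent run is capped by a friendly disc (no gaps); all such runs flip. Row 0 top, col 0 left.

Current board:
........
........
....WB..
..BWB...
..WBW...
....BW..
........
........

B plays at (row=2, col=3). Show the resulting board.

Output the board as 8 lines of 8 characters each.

Answer: ........
........
...BBB..
..BBB...
..WBW...
....BW..
........
........

Derivation:
Place B at (2,3); scan 8 dirs for brackets.
Dir NW: first cell '.' (not opp) -> no flip
Dir N: first cell '.' (not opp) -> no flip
Dir NE: first cell '.' (not opp) -> no flip
Dir W: first cell '.' (not opp) -> no flip
Dir E: opp run (2,4) capped by B -> flip
Dir SW: first cell 'B' (not opp) -> no flip
Dir S: opp run (3,3) capped by B -> flip
Dir SE: first cell 'B' (not opp) -> no flip
All flips: (2,4) (3,3)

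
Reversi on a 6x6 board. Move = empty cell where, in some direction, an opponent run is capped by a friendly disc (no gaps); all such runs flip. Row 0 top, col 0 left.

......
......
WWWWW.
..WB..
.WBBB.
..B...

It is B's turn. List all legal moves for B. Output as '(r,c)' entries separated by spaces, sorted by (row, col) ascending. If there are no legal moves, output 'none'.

(1,0): flips 2 -> legal
(1,1): flips 1 -> legal
(1,2): flips 2 -> legal
(1,3): flips 1 -> legal
(1,4): no bracket -> illegal
(1,5): flips 1 -> legal
(2,5): no bracket -> illegal
(3,0): flips 1 -> legal
(3,1): flips 1 -> legal
(3,4): no bracket -> illegal
(3,5): no bracket -> illegal
(4,0): flips 1 -> legal
(5,0): no bracket -> illegal
(5,1): no bracket -> illegal

Answer: (1,0) (1,1) (1,2) (1,3) (1,5) (3,0) (3,1) (4,0)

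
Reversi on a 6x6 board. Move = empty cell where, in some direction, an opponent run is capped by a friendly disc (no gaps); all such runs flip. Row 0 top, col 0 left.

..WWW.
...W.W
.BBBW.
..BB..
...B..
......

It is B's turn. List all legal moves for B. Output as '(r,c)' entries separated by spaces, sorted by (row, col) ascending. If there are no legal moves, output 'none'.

Answer: (2,5)

Derivation:
(0,1): no bracket -> illegal
(0,5): no bracket -> illegal
(1,1): no bracket -> illegal
(1,2): no bracket -> illegal
(1,4): no bracket -> illegal
(2,5): flips 1 -> legal
(3,4): no bracket -> illegal
(3,5): no bracket -> illegal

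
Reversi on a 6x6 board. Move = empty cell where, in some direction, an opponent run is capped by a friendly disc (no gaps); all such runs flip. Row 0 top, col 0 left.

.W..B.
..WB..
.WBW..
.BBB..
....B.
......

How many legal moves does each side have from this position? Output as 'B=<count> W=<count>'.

-- B to move --
(0,0): no bracket -> illegal
(0,2): flips 1 -> legal
(0,3): no bracket -> illegal
(1,0): flips 1 -> legal
(1,1): flips 2 -> legal
(1,4): flips 1 -> legal
(2,0): flips 1 -> legal
(2,4): flips 1 -> legal
(3,0): no bracket -> illegal
(3,4): no bracket -> illegal
B mobility = 6
-- W to move --
(0,2): no bracket -> illegal
(0,3): flips 1 -> legal
(0,5): no bracket -> illegal
(1,1): no bracket -> illegal
(1,4): flips 1 -> legal
(1,5): no bracket -> illegal
(2,0): no bracket -> illegal
(2,4): no bracket -> illegal
(3,0): no bracket -> illegal
(3,4): no bracket -> illegal
(3,5): no bracket -> illegal
(4,0): no bracket -> illegal
(4,1): flips 2 -> legal
(4,2): flips 2 -> legal
(4,3): flips 2 -> legal
(4,5): no bracket -> illegal
(5,3): no bracket -> illegal
(5,4): no bracket -> illegal
(5,5): no bracket -> illegal
W mobility = 5

Answer: B=6 W=5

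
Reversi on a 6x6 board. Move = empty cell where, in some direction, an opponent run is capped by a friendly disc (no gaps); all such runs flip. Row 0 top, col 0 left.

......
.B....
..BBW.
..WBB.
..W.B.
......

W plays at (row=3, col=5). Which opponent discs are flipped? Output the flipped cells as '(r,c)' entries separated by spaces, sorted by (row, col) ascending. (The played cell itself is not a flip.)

Dir NW: first cell 'W' (not opp) -> no flip
Dir N: first cell '.' (not opp) -> no flip
Dir NE: edge -> no flip
Dir W: opp run (3,4) (3,3) capped by W -> flip
Dir E: edge -> no flip
Dir SW: opp run (4,4), next='.' -> no flip
Dir S: first cell '.' (not opp) -> no flip
Dir SE: edge -> no flip

Answer: (3,3) (3,4)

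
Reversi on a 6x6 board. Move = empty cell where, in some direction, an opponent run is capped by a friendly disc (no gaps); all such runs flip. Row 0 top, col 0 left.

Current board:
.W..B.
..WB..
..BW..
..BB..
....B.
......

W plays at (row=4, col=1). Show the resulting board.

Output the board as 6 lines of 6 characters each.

Answer: .W..B.
..WB..
..BW..
..WB..
.W..B.
......

Derivation:
Place W at (4,1); scan 8 dirs for brackets.
Dir NW: first cell '.' (not opp) -> no flip
Dir N: first cell '.' (not opp) -> no flip
Dir NE: opp run (3,2) capped by W -> flip
Dir W: first cell '.' (not opp) -> no flip
Dir E: first cell '.' (not opp) -> no flip
Dir SW: first cell '.' (not opp) -> no flip
Dir S: first cell '.' (not opp) -> no flip
Dir SE: first cell '.' (not opp) -> no flip
All flips: (3,2)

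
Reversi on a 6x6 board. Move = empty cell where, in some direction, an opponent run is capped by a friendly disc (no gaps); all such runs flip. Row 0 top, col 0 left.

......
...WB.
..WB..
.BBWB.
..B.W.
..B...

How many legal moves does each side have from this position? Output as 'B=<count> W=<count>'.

-- B to move --
(0,2): no bracket -> illegal
(0,3): flips 1 -> legal
(0,4): flips 2 -> legal
(1,1): no bracket -> illegal
(1,2): flips 2 -> legal
(2,1): flips 1 -> legal
(2,4): flips 1 -> legal
(3,5): no bracket -> illegal
(4,3): flips 1 -> legal
(4,5): no bracket -> illegal
(5,3): no bracket -> illegal
(5,4): flips 1 -> legal
(5,5): no bracket -> illegal
B mobility = 7
-- W to move --
(0,3): no bracket -> illegal
(0,4): no bracket -> illegal
(0,5): no bracket -> illegal
(1,2): no bracket -> illegal
(1,5): flips 1 -> legal
(2,0): no bracket -> illegal
(2,1): no bracket -> illegal
(2,4): flips 2 -> legal
(2,5): no bracket -> illegal
(3,0): flips 2 -> legal
(3,5): flips 1 -> legal
(4,0): flips 1 -> legal
(4,1): no bracket -> illegal
(4,3): no bracket -> illegal
(4,5): no bracket -> illegal
(5,1): flips 1 -> legal
(5,3): no bracket -> illegal
W mobility = 6

Answer: B=7 W=6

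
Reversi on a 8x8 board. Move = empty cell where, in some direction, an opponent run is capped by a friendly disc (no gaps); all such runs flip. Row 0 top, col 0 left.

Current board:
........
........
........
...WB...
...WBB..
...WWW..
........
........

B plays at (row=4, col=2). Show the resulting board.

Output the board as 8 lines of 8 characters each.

Answer: ........
........
........
...WB...
..BBBB..
...WWW..
........
........

Derivation:
Place B at (4,2); scan 8 dirs for brackets.
Dir NW: first cell '.' (not opp) -> no flip
Dir N: first cell '.' (not opp) -> no flip
Dir NE: opp run (3,3), next='.' -> no flip
Dir W: first cell '.' (not opp) -> no flip
Dir E: opp run (4,3) capped by B -> flip
Dir SW: first cell '.' (not opp) -> no flip
Dir S: first cell '.' (not opp) -> no flip
Dir SE: opp run (5,3), next='.' -> no flip
All flips: (4,3)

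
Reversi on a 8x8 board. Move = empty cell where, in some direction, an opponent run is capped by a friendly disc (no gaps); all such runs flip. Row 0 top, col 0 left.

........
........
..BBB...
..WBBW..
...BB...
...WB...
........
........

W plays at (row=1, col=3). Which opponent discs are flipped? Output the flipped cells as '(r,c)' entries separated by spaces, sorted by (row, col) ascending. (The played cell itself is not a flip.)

Dir NW: first cell '.' (not opp) -> no flip
Dir N: first cell '.' (not opp) -> no flip
Dir NE: first cell '.' (not opp) -> no flip
Dir W: first cell '.' (not opp) -> no flip
Dir E: first cell '.' (not opp) -> no flip
Dir SW: opp run (2,2), next='.' -> no flip
Dir S: opp run (2,3) (3,3) (4,3) capped by W -> flip
Dir SE: opp run (2,4) capped by W -> flip

Answer: (2,3) (2,4) (3,3) (4,3)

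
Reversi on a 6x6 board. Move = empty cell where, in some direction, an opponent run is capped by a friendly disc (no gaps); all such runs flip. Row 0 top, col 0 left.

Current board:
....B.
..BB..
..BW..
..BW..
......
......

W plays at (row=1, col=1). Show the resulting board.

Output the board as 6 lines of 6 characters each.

Place W at (1,1); scan 8 dirs for brackets.
Dir NW: first cell '.' (not opp) -> no flip
Dir N: first cell '.' (not opp) -> no flip
Dir NE: first cell '.' (not opp) -> no flip
Dir W: first cell '.' (not opp) -> no flip
Dir E: opp run (1,2) (1,3), next='.' -> no flip
Dir SW: first cell '.' (not opp) -> no flip
Dir S: first cell '.' (not opp) -> no flip
Dir SE: opp run (2,2) capped by W -> flip
All flips: (2,2)

Answer: ....B.
.WBB..
..WW..
..BW..
......
......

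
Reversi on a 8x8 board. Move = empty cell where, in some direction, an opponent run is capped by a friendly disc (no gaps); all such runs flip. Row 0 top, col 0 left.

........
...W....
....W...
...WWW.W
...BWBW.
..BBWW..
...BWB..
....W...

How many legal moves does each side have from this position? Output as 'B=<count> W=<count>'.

Answer: B=6 W=13

Derivation:
-- B to move --
(0,2): no bracket -> illegal
(0,3): no bracket -> illegal
(0,4): no bracket -> illegal
(1,2): no bracket -> illegal
(1,4): no bracket -> illegal
(1,5): no bracket -> illegal
(2,2): no bracket -> illegal
(2,3): flips 2 -> legal
(2,5): flips 2 -> legal
(2,6): flips 2 -> legal
(2,7): no bracket -> illegal
(3,2): no bracket -> illegal
(3,6): no bracket -> illegal
(4,2): no bracket -> illegal
(4,7): flips 1 -> legal
(5,6): flips 2 -> legal
(5,7): no bracket -> illegal
(6,6): no bracket -> illegal
(7,3): no bracket -> illegal
(7,5): flips 1 -> legal
B mobility = 6
-- W to move --
(3,2): flips 1 -> legal
(3,6): flips 1 -> legal
(4,1): flips 2 -> legal
(4,2): flips 2 -> legal
(5,1): flips 2 -> legal
(5,6): flips 2 -> legal
(6,1): flips 2 -> legal
(6,2): flips 2 -> legal
(6,6): flips 1 -> legal
(7,2): flips 1 -> legal
(7,3): flips 3 -> legal
(7,5): flips 1 -> legal
(7,6): flips 1 -> legal
W mobility = 13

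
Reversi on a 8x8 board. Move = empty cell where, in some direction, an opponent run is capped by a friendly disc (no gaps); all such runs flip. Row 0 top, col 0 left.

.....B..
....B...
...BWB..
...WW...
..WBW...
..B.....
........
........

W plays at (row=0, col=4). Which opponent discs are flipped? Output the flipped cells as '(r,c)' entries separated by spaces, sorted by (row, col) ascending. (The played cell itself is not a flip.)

Answer: (1,4)

Derivation:
Dir NW: edge -> no flip
Dir N: edge -> no flip
Dir NE: edge -> no flip
Dir W: first cell '.' (not opp) -> no flip
Dir E: opp run (0,5), next='.' -> no flip
Dir SW: first cell '.' (not opp) -> no flip
Dir S: opp run (1,4) capped by W -> flip
Dir SE: first cell '.' (not opp) -> no flip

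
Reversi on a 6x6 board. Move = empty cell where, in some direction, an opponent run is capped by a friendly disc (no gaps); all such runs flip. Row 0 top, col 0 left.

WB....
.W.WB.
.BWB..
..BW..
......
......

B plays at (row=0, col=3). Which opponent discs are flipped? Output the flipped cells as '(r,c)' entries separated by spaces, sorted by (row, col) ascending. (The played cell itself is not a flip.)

Dir NW: edge -> no flip
Dir N: edge -> no flip
Dir NE: edge -> no flip
Dir W: first cell '.' (not opp) -> no flip
Dir E: first cell '.' (not opp) -> no flip
Dir SW: first cell '.' (not opp) -> no flip
Dir S: opp run (1,3) capped by B -> flip
Dir SE: first cell 'B' (not opp) -> no flip

Answer: (1,3)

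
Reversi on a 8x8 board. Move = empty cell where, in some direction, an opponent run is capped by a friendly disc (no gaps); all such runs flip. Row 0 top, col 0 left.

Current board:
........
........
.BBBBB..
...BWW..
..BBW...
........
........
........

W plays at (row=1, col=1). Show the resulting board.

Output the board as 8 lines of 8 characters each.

Answer: ........
.W......
.BWBBB..
...WWW..
..BBW...
........
........
........

Derivation:
Place W at (1,1); scan 8 dirs for brackets.
Dir NW: first cell '.' (not opp) -> no flip
Dir N: first cell '.' (not opp) -> no flip
Dir NE: first cell '.' (not opp) -> no flip
Dir W: first cell '.' (not opp) -> no flip
Dir E: first cell '.' (not opp) -> no flip
Dir SW: first cell '.' (not opp) -> no flip
Dir S: opp run (2,1), next='.' -> no flip
Dir SE: opp run (2,2) (3,3) capped by W -> flip
All flips: (2,2) (3,3)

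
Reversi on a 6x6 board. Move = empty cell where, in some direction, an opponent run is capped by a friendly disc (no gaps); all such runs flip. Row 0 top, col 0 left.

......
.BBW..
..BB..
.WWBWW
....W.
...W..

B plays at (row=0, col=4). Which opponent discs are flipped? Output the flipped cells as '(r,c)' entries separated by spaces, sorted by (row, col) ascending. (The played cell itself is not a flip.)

Dir NW: edge -> no flip
Dir N: edge -> no flip
Dir NE: edge -> no flip
Dir W: first cell '.' (not opp) -> no flip
Dir E: first cell '.' (not opp) -> no flip
Dir SW: opp run (1,3) capped by B -> flip
Dir S: first cell '.' (not opp) -> no flip
Dir SE: first cell '.' (not opp) -> no flip

Answer: (1,3)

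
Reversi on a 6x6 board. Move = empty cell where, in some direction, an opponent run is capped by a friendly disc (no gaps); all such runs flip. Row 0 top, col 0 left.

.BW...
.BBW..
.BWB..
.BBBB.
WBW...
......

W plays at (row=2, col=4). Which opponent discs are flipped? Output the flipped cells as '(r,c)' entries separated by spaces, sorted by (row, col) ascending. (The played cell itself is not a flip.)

Dir NW: first cell 'W' (not opp) -> no flip
Dir N: first cell '.' (not opp) -> no flip
Dir NE: first cell '.' (not opp) -> no flip
Dir W: opp run (2,3) capped by W -> flip
Dir E: first cell '.' (not opp) -> no flip
Dir SW: opp run (3,3) capped by W -> flip
Dir S: opp run (3,4), next='.' -> no flip
Dir SE: first cell '.' (not opp) -> no flip

Answer: (2,3) (3,3)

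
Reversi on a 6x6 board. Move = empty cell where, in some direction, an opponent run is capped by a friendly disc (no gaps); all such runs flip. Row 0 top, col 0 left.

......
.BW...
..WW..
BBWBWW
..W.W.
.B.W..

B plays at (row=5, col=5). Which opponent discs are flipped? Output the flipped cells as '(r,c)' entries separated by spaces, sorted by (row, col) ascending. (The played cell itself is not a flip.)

Answer: (4,4)

Derivation:
Dir NW: opp run (4,4) capped by B -> flip
Dir N: first cell '.' (not opp) -> no flip
Dir NE: edge -> no flip
Dir W: first cell '.' (not opp) -> no flip
Dir E: edge -> no flip
Dir SW: edge -> no flip
Dir S: edge -> no flip
Dir SE: edge -> no flip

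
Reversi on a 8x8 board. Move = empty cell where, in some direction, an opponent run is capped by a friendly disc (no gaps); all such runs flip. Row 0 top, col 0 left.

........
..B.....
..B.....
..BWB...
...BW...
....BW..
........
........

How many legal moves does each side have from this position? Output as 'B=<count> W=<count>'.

-- B to move --
(2,3): flips 1 -> legal
(2,4): no bracket -> illegal
(3,5): no bracket -> illegal
(4,2): no bracket -> illegal
(4,5): flips 1 -> legal
(4,6): no bracket -> illegal
(5,3): no bracket -> illegal
(5,6): flips 1 -> legal
(6,4): no bracket -> illegal
(6,5): no bracket -> illegal
(6,6): flips 3 -> legal
B mobility = 4
-- W to move --
(0,1): no bracket -> illegal
(0,2): no bracket -> illegal
(0,3): no bracket -> illegal
(1,1): flips 1 -> legal
(1,3): no bracket -> illegal
(2,1): no bracket -> illegal
(2,3): no bracket -> illegal
(2,4): flips 1 -> legal
(2,5): no bracket -> illegal
(3,1): flips 1 -> legal
(3,5): flips 1 -> legal
(4,1): no bracket -> illegal
(4,2): flips 1 -> legal
(4,5): no bracket -> illegal
(5,2): no bracket -> illegal
(5,3): flips 2 -> legal
(6,3): no bracket -> illegal
(6,4): flips 1 -> legal
(6,5): no bracket -> illegal
W mobility = 7

Answer: B=4 W=7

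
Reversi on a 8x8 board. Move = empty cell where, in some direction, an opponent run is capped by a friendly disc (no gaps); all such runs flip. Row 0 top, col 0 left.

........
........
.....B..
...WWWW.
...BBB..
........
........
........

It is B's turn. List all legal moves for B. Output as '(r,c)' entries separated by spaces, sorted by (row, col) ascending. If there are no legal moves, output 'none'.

(2,2): flips 1 -> legal
(2,3): flips 2 -> legal
(2,4): flips 1 -> legal
(2,6): flips 1 -> legal
(2,7): flips 1 -> legal
(3,2): no bracket -> illegal
(3,7): no bracket -> illegal
(4,2): no bracket -> illegal
(4,6): no bracket -> illegal
(4,7): flips 1 -> legal

Answer: (2,2) (2,3) (2,4) (2,6) (2,7) (4,7)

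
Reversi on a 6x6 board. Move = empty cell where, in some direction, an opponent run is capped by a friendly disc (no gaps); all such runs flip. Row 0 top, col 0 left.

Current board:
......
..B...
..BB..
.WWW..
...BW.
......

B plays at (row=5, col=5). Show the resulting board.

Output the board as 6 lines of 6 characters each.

Place B at (5,5); scan 8 dirs for brackets.
Dir NW: opp run (4,4) (3,3) capped by B -> flip
Dir N: first cell '.' (not opp) -> no flip
Dir NE: edge -> no flip
Dir W: first cell '.' (not opp) -> no flip
Dir E: edge -> no flip
Dir SW: edge -> no flip
Dir S: edge -> no flip
Dir SE: edge -> no flip
All flips: (3,3) (4,4)

Answer: ......
..B...
..BB..
.WWB..
...BB.
.....B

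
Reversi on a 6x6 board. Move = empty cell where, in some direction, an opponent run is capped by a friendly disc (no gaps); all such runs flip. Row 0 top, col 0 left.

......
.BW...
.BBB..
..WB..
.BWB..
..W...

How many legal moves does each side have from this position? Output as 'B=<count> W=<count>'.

Answer: B=6 W=9

Derivation:
-- B to move --
(0,1): flips 1 -> legal
(0,2): flips 1 -> legal
(0,3): flips 1 -> legal
(1,3): flips 1 -> legal
(3,1): flips 1 -> legal
(5,1): flips 1 -> legal
(5,3): no bracket -> illegal
B mobility = 6
-- W to move --
(0,0): no bracket -> illegal
(0,1): no bracket -> illegal
(0,2): no bracket -> illegal
(1,0): flips 2 -> legal
(1,3): no bracket -> illegal
(1,4): flips 1 -> legal
(2,0): no bracket -> illegal
(2,4): flips 1 -> legal
(3,0): flips 2 -> legal
(3,1): no bracket -> illegal
(3,4): flips 3 -> legal
(4,0): flips 1 -> legal
(4,4): flips 1 -> legal
(5,0): flips 1 -> legal
(5,1): no bracket -> illegal
(5,3): no bracket -> illegal
(5,4): flips 1 -> legal
W mobility = 9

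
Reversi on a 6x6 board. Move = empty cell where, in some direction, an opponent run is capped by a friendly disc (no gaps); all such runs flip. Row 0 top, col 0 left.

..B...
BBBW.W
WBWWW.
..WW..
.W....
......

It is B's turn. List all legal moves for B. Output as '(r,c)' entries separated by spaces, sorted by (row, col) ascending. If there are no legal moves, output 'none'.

(0,3): no bracket -> illegal
(0,4): no bracket -> illegal
(0,5): no bracket -> illegal
(1,4): flips 1 -> legal
(2,5): flips 3 -> legal
(3,0): flips 1 -> legal
(3,1): no bracket -> illegal
(3,4): flips 1 -> legal
(3,5): flips 2 -> legal
(4,0): no bracket -> illegal
(4,2): flips 2 -> legal
(4,3): flips 1 -> legal
(4,4): flips 2 -> legal
(5,0): no bracket -> illegal
(5,1): no bracket -> illegal
(5,2): no bracket -> illegal

Answer: (1,4) (2,5) (3,0) (3,4) (3,5) (4,2) (4,3) (4,4)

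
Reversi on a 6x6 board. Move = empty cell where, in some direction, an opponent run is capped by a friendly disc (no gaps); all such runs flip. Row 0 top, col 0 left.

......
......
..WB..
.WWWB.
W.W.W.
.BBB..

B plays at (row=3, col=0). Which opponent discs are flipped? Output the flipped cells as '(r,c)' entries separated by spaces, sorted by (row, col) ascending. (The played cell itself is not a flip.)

Dir NW: edge -> no flip
Dir N: first cell '.' (not opp) -> no flip
Dir NE: first cell '.' (not opp) -> no flip
Dir W: edge -> no flip
Dir E: opp run (3,1) (3,2) (3,3) capped by B -> flip
Dir SW: edge -> no flip
Dir S: opp run (4,0), next='.' -> no flip
Dir SE: first cell '.' (not opp) -> no flip

Answer: (3,1) (3,2) (3,3)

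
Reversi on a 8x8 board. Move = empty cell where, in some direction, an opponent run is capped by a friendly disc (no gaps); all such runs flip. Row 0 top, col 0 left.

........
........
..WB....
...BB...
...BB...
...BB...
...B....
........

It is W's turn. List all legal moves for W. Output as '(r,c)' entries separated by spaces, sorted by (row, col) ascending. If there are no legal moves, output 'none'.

Answer: (2,4) (5,5)

Derivation:
(1,2): no bracket -> illegal
(1,3): no bracket -> illegal
(1,4): no bracket -> illegal
(2,4): flips 1 -> legal
(2,5): no bracket -> illegal
(3,2): no bracket -> illegal
(3,5): no bracket -> illegal
(4,2): no bracket -> illegal
(4,5): no bracket -> illegal
(5,2): no bracket -> illegal
(5,5): flips 2 -> legal
(6,2): no bracket -> illegal
(6,4): no bracket -> illegal
(6,5): no bracket -> illegal
(7,2): no bracket -> illegal
(7,3): no bracket -> illegal
(7,4): no bracket -> illegal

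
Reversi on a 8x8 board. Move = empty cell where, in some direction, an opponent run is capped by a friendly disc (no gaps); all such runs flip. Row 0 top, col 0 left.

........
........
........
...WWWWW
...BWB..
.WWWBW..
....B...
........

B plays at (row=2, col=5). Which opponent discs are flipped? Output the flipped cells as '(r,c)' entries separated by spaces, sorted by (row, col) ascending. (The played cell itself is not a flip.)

Dir NW: first cell '.' (not opp) -> no flip
Dir N: first cell '.' (not opp) -> no flip
Dir NE: first cell '.' (not opp) -> no flip
Dir W: first cell '.' (not opp) -> no flip
Dir E: first cell '.' (not opp) -> no flip
Dir SW: opp run (3,4) capped by B -> flip
Dir S: opp run (3,5) capped by B -> flip
Dir SE: opp run (3,6), next='.' -> no flip

Answer: (3,4) (3,5)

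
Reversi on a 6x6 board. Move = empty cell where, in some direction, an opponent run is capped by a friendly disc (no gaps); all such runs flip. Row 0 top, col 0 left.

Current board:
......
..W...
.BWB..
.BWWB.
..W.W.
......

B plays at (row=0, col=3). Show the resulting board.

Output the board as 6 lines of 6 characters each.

Place B at (0,3); scan 8 dirs for brackets.
Dir NW: edge -> no flip
Dir N: edge -> no flip
Dir NE: edge -> no flip
Dir W: first cell '.' (not opp) -> no flip
Dir E: first cell '.' (not opp) -> no flip
Dir SW: opp run (1,2) capped by B -> flip
Dir S: first cell '.' (not opp) -> no flip
Dir SE: first cell '.' (not opp) -> no flip
All flips: (1,2)

Answer: ...B..
..B...
.BWB..
.BWWB.
..W.W.
......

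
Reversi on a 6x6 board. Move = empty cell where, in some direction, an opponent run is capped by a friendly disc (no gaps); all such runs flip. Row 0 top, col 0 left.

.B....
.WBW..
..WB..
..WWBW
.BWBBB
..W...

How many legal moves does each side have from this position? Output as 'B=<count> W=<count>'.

-- B to move --
(0,0): flips 3 -> legal
(0,2): no bracket -> illegal
(0,3): flips 1 -> legal
(0,4): no bracket -> illegal
(1,0): flips 1 -> legal
(1,4): flips 1 -> legal
(2,0): no bracket -> illegal
(2,1): flips 3 -> legal
(2,4): no bracket -> illegal
(2,5): flips 1 -> legal
(3,1): flips 2 -> legal
(5,1): no bracket -> illegal
(5,3): no bracket -> illegal
B mobility = 7
-- W to move --
(0,0): no bracket -> illegal
(0,2): flips 1 -> legal
(0,3): no bracket -> illegal
(1,0): no bracket -> illegal
(1,4): flips 1 -> legal
(2,1): no bracket -> illegal
(2,4): flips 1 -> legal
(2,5): flips 2 -> legal
(3,0): flips 1 -> legal
(3,1): no bracket -> illegal
(4,0): flips 1 -> legal
(5,0): flips 1 -> legal
(5,1): no bracket -> illegal
(5,3): flips 2 -> legal
(5,4): flips 1 -> legal
(5,5): flips 2 -> legal
W mobility = 10

Answer: B=7 W=10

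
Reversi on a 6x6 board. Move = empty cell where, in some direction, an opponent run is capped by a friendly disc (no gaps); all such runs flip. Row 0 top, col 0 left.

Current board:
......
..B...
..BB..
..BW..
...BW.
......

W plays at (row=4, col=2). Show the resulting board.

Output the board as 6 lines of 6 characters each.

Answer: ......
..B...
..BB..
..BW..
..WWW.
......

Derivation:
Place W at (4,2); scan 8 dirs for brackets.
Dir NW: first cell '.' (not opp) -> no flip
Dir N: opp run (3,2) (2,2) (1,2), next='.' -> no flip
Dir NE: first cell 'W' (not opp) -> no flip
Dir W: first cell '.' (not opp) -> no flip
Dir E: opp run (4,3) capped by W -> flip
Dir SW: first cell '.' (not opp) -> no flip
Dir S: first cell '.' (not opp) -> no flip
Dir SE: first cell '.' (not opp) -> no flip
All flips: (4,3)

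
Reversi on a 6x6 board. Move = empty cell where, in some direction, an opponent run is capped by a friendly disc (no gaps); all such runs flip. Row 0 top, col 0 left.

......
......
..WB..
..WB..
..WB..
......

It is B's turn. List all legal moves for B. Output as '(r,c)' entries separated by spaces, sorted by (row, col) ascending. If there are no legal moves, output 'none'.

(1,1): flips 1 -> legal
(1,2): no bracket -> illegal
(1,3): no bracket -> illegal
(2,1): flips 2 -> legal
(3,1): flips 1 -> legal
(4,1): flips 2 -> legal
(5,1): flips 1 -> legal
(5,2): no bracket -> illegal
(5,3): no bracket -> illegal

Answer: (1,1) (2,1) (3,1) (4,1) (5,1)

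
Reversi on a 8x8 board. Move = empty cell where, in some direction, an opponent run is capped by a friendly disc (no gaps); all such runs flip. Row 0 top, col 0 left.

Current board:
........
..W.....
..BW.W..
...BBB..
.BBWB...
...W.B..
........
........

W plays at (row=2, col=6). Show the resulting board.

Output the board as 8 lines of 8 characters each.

Place W at (2,6); scan 8 dirs for brackets.
Dir NW: first cell '.' (not opp) -> no flip
Dir N: first cell '.' (not opp) -> no flip
Dir NE: first cell '.' (not opp) -> no flip
Dir W: first cell 'W' (not opp) -> no flip
Dir E: first cell '.' (not opp) -> no flip
Dir SW: opp run (3,5) (4,4) capped by W -> flip
Dir S: first cell '.' (not opp) -> no flip
Dir SE: first cell '.' (not opp) -> no flip
All flips: (3,5) (4,4)

Answer: ........
..W.....
..BW.WW.
...BBW..
.BBWW...
...W.B..
........
........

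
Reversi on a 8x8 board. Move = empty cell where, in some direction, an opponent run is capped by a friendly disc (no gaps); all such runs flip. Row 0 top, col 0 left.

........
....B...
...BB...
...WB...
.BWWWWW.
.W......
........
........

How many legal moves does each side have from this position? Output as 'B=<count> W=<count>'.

Answer: B=8 W=8

Derivation:
-- B to move --
(2,2): no bracket -> illegal
(3,1): no bracket -> illegal
(3,2): flips 1 -> legal
(3,5): no bracket -> illegal
(3,6): no bracket -> illegal
(3,7): no bracket -> illegal
(4,0): no bracket -> illegal
(4,7): flips 5 -> legal
(5,0): no bracket -> illegal
(5,2): flips 1 -> legal
(5,3): flips 2 -> legal
(5,4): flips 1 -> legal
(5,5): no bracket -> illegal
(5,6): flips 1 -> legal
(5,7): no bracket -> illegal
(6,0): flips 3 -> legal
(6,1): flips 1 -> legal
(6,2): no bracket -> illegal
B mobility = 8
-- W to move --
(0,3): no bracket -> illegal
(0,4): flips 3 -> legal
(0,5): no bracket -> illegal
(1,2): flips 2 -> legal
(1,3): flips 1 -> legal
(1,5): flips 1 -> legal
(2,2): no bracket -> illegal
(2,5): flips 1 -> legal
(3,0): no bracket -> illegal
(3,1): flips 1 -> legal
(3,2): no bracket -> illegal
(3,5): flips 1 -> legal
(4,0): flips 1 -> legal
(5,0): no bracket -> illegal
(5,2): no bracket -> illegal
W mobility = 8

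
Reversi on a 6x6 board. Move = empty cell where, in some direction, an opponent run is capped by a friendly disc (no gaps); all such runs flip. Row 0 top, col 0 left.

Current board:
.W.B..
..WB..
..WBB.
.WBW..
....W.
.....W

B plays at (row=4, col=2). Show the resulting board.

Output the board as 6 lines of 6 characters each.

Place B at (4,2); scan 8 dirs for brackets.
Dir NW: opp run (3,1), next='.' -> no flip
Dir N: first cell 'B' (not opp) -> no flip
Dir NE: opp run (3,3) capped by B -> flip
Dir W: first cell '.' (not opp) -> no flip
Dir E: first cell '.' (not opp) -> no flip
Dir SW: first cell '.' (not opp) -> no flip
Dir S: first cell '.' (not opp) -> no flip
Dir SE: first cell '.' (not opp) -> no flip
All flips: (3,3)

Answer: .W.B..
..WB..
..WBB.
.WBB..
..B.W.
.....W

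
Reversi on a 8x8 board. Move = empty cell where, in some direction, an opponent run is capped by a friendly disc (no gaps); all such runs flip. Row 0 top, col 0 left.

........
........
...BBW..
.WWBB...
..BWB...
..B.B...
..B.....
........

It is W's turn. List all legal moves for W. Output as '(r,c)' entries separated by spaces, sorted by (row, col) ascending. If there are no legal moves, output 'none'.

Answer: (1,3) (1,4) (2,2) (3,5) (4,1) (4,5) (5,3) (6,1) (6,5) (7,2)

Derivation:
(1,2): no bracket -> illegal
(1,3): flips 2 -> legal
(1,4): flips 1 -> legal
(1,5): no bracket -> illegal
(2,2): flips 2 -> legal
(3,5): flips 2 -> legal
(4,1): flips 1 -> legal
(4,5): flips 1 -> legal
(5,1): no bracket -> illegal
(5,3): flips 1 -> legal
(5,5): no bracket -> illegal
(6,1): flips 1 -> legal
(6,3): no bracket -> illegal
(6,4): no bracket -> illegal
(6,5): flips 1 -> legal
(7,1): no bracket -> illegal
(7,2): flips 3 -> legal
(7,3): no bracket -> illegal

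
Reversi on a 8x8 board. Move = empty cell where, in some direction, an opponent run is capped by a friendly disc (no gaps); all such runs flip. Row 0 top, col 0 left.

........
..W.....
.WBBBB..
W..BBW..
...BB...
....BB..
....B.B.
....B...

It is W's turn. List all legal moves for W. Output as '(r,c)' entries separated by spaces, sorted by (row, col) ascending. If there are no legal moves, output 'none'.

Answer: (1,3) (1,5) (2,6) (3,2) (4,5) (5,3)

Derivation:
(1,1): no bracket -> illegal
(1,3): flips 1 -> legal
(1,4): no bracket -> illegal
(1,5): flips 1 -> legal
(1,6): no bracket -> illegal
(2,6): flips 4 -> legal
(3,1): no bracket -> illegal
(3,2): flips 3 -> legal
(3,6): no bracket -> illegal
(4,2): no bracket -> illegal
(4,5): flips 2 -> legal
(4,6): no bracket -> illegal
(5,2): no bracket -> illegal
(5,3): flips 1 -> legal
(5,6): no bracket -> illegal
(5,7): no bracket -> illegal
(6,3): no bracket -> illegal
(6,5): no bracket -> illegal
(6,7): no bracket -> illegal
(7,3): no bracket -> illegal
(7,5): no bracket -> illegal
(7,6): no bracket -> illegal
(7,7): no bracket -> illegal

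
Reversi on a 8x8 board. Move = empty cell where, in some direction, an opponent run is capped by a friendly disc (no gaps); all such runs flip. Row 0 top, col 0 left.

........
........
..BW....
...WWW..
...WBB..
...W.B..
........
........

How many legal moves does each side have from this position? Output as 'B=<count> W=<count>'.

Answer: B=6 W=7

Derivation:
-- B to move --
(1,2): flips 2 -> legal
(1,3): no bracket -> illegal
(1,4): no bracket -> illegal
(2,4): flips 2 -> legal
(2,5): flips 1 -> legal
(2,6): flips 1 -> legal
(3,2): no bracket -> illegal
(3,6): no bracket -> illegal
(4,2): flips 1 -> legal
(4,6): no bracket -> illegal
(5,2): no bracket -> illegal
(5,4): no bracket -> illegal
(6,2): flips 1 -> legal
(6,3): no bracket -> illegal
(6,4): no bracket -> illegal
B mobility = 6
-- W to move --
(1,1): flips 1 -> legal
(1,2): no bracket -> illegal
(1,3): no bracket -> illegal
(2,1): flips 1 -> legal
(3,1): no bracket -> illegal
(3,2): no bracket -> illegal
(3,6): no bracket -> illegal
(4,6): flips 2 -> legal
(5,4): flips 1 -> legal
(5,6): flips 1 -> legal
(6,4): no bracket -> illegal
(6,5): flips 2 -> legal
(6,6): flips 2 -> legal
W mobility = 7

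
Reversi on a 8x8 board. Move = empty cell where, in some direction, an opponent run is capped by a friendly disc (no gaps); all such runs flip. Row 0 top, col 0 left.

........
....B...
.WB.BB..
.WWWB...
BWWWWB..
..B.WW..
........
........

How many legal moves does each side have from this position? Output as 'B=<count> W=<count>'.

Answer: B=7 W=13

Derivation:
-- B to move --
(1,0): no bracket -> illegal
(1,1): no bracket -> illegal
(1,2): no bracket -> illegal
(2,0): flips 1 -> legal
(2,3): no bracket -> illegal
(3,0): flips 4 -> legal
(3,5): no bracket -> illegal
(4,6): no bracket -> illegal
(5,0): no bracket -> illegal
(5,1): flips 2 -> legal
(5,3): no bracket -> illegal
(5,6): no bracket -> illegal
(6,3): flips 1 -> legal
(6,4): flips 2 -> legal
(6,5): flips 1 -> legal
(6,6): flips 3 -> legal
B mobility = 7
-- W to move --
(0,3): no bracket -> illegal
(0,4): flips 3 -> legal
(0,5): no bracket -> illegal
(1,1): flips 1 -> legal
(1,2): flips 1 -> legal
(1,3): flips 1 -> legal
(1,5): flips 1 -> legal
(1,6): flips 2 -> legal
(2,3): flips 1 -> legal
(2,6): no bracket -> illegal
(3,0): no bracket -> illegal
(3,5): flips 2 -> legal
(3,6): flips 1 -> legal
(4,6): flips 1 -> legal
(5,0): no bracket -> illegal
(5,1): no bracket -> illegal
(5,3): no bracket -> illegal
(5,6): no bracket -> illegal
(6,1): flips 1 -> legal
(6,2): flips 1 -> legal
(6,3): flips 1 -> legal
W mobility = 13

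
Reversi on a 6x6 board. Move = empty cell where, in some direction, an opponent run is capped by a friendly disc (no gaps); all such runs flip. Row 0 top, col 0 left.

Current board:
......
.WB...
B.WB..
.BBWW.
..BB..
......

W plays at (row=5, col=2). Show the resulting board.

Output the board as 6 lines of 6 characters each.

Answer: ......
.WB...
B.WB..
.BWWW.
..WW..
..W...

Derivation:
Place W at (5,2); scan 8 dirs for brackets.
Dir NW: first cell '.' (not opp) -> no flip
Dir N: opp run (4,2) (3,2) capped by W -> flip
Dir NE: opp run (4,3) capped by W -> flip
Dir W: first cell '.' (not opp) -> no flip
Dir E: first cell '.' (not opp) -> no flip
Dir SW: edge -> no flip
Dir S: edge -> no flip
Dir SE: edge -> no flip
All flips: (3,2) (4,2) (4,3)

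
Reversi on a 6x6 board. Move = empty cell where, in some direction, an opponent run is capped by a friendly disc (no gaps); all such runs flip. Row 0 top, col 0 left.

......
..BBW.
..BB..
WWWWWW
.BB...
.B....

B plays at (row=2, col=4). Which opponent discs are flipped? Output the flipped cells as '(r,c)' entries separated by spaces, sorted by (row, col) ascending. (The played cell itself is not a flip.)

Answer: (3,3)

Derivation:
Dir NW: first cell 'B' (not opp) -> no flip
Dir N: opp run (1,4), next='.' -> no flip
Dir NE: first cell '.' (not opp) -> no flip
Dir W: first cell 'B' (not opp) -> no flip
Dir E: first cell '.' (not opp) -> no flip
Dir SW: opp run (3,3) capped by B -> flip
Dir S: opp run (3,4), next='.' -> no flip
Dir SE: opp run (3,5), next=edge -> no flip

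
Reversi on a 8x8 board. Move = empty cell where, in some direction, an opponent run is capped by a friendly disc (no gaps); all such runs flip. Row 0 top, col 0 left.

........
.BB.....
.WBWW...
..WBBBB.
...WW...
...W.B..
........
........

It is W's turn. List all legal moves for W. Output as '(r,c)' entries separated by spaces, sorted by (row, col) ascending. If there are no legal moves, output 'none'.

Answer: (0,0) (0,1) (0,2) (0,3) (2,5) (2,6) (3,7) (4,2) (4,5) (4,6) (6,6)

Derivation:
(0,0): flips 3 -> legal
(0,1): flips 2 -> legal
(0,2): flips 2 -> legal
(0,3): flips 1 -> legal
(1,0): no bracket -> illegal
(1,3): no bracket -> illegal
(2,0): no bracket -> illegal
(2,5): flips 1 -> legal
(2,6): flips 1 -> legal
(2,7): no bracket -> illegal
(3,1): no bracket -> illegal
(3,7): flips 4 -> legal
(4,2): flips 1 -> legal
(4,5): flips 1 -> legal
(4,6): flips 1 -> legal
(4,7): no bracket -> illegal
(5,4): no bracket -> illegal
(5,6): no bracket -> illegal
(6,4): no bracket -> illegal
(6,5): no bracket -> illegal
(6,6): flips 1 -> legal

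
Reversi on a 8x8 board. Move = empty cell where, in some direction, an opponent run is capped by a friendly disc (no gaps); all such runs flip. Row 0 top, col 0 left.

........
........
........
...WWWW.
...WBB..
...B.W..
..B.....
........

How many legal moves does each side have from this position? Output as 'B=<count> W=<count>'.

Answer: B=9 W=5

Derivation:
-- B to move --
(2,2): flips 1 -> legal
(2,3): flips 3 -> legal
(2,4): flips 1 -> legal
(2,5): flips 1 -> legal
(2,6): flips 1 -> legal
(2,7): flips 1 -> legal
(3,2): no bracket -> illegal
(3,7): no bracket -> illegal
(4,2): flips 1 -> legal
(4,6): no bracket -> illegal
(4,7): no bracket -> illegal
(5,2): no bracket -> illegal
(5,4): no bracket -> illegal
(5,6): no bracket -> illegal
(6,4): no bracket -> illegal
(6,5): flips 1 -> legal
(6,6): flips 1 -> legal
B mobility = 9
-- W to move --
(4,2): no bracket -> illegal
(4,6): flips 2 -> legal
(5,1): no bracket -> illegal
(5,2): no bracket -> illegal
(5,4): flips 2 -> legal
(5,6): flips 1 -> legal
(6,1): no bracket -> illegal
(6,3): flips 1 -> legal
(6,4): no bracket -> illegal
(7,1): flips 3 -> legal
(7,2): no bracket -> illegal
(7,3): no bracket -> illegal
W mobility = 5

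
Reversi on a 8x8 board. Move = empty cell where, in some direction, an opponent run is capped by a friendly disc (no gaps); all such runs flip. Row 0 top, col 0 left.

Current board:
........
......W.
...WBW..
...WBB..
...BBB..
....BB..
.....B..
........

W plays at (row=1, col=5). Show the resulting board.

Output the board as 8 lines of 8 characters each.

Place W at (1,5); scan 8 dirs for brackets.
Dir NW: first cell '.' (not opp) -> no flip
Dir N: first cell '.' (not opp) -> no flip
Dir NE: first cell '.' (not opp) -> no flip
Dir W: first cell '.' (not opp) -> no flip
Dir E: first cell 'W' (not opp) -> no flip
Dir SW: opp run (2,4) capped by W -> flip
Dir S: first cell 'W' (not opp) -> no flip
Dir SE: first cell '.' (not opp) -> no flip
All flips: (2,4)

Answer: ........
.....WW.
...WWW..
...WBB..
...BBB..
....BB..
.....B..
........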